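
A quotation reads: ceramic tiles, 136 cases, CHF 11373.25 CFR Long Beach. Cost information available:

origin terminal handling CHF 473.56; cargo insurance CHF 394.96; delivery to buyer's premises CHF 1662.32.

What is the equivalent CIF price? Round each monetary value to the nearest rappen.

Not relevant to the conversion: origin terminal — on the seller under both CFR and CIF; already in the CFR price and stays in the CIF price. delivery — on the buyer under both terms; not part of either seller's price.
From CFR to CIF, the seller additionally bears: insurance.
CIF price = 11373.25 + 394.96 = 11768.21

CIF price: CHF 11768.21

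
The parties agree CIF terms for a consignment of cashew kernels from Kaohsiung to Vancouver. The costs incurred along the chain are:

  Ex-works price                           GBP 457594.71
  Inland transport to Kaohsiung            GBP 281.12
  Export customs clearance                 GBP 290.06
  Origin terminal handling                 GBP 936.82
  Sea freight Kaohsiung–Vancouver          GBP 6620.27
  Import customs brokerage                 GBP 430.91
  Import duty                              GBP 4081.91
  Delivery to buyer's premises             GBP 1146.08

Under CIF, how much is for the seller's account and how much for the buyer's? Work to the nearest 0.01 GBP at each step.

Seller: GBP 465722.98; buyer: GBP 5658.90

CIF: the seller pays costs through ocean freight and marine insurance to the destination port.
Seller's account: goods 457594.71 + inland to port 281.12 + export clearance 290.06 + origin terminal 936.82 + freight 6620.27 = 465722.98
Buyer's account: brokerage 430.91 + duty 4081.91 + delivery 1146.08 = 5658.90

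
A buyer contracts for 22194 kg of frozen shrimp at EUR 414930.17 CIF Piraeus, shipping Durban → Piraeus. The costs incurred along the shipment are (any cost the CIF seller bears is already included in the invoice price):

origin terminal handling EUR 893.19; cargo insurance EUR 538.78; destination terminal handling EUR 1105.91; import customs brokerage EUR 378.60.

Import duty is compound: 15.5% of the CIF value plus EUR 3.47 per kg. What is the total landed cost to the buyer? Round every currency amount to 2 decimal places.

CIF: the seller pays costs through ocean freight and marine insurance to the destination port.
Already in the invoice (seller's account under CIF): origin terminal, insurance — exclude.
The CIF price already equals the CIF value: 414930.17
Ad valorem component: 414930.17 × 15.5% = 64314.18
Specific component: 22194 × 3.47 = 77013.18
Import duty = 64314.18 + 77013.18 = 141327.36
Buyer bears: destination terminal 1105.91 + brokerage 378.60 + duty 141327.36 = 142811.87
Landed cost = invoice 414930.17 + 142811.87 = 557742.04

Total landed cost: EUR 557742.04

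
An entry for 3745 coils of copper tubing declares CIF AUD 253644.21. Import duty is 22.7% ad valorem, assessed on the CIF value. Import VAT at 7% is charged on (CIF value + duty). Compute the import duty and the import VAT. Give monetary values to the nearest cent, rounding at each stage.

Import duty = 253644.21 × 22.7% = 57577.24
VAT base = CIF + duty = 253644.21 + 57577.24 = 311221.45
Import VAT = 311221.45 × 7% = 21785.50

Import duty: AUD 57577.24; import VAT: AUD 21785.50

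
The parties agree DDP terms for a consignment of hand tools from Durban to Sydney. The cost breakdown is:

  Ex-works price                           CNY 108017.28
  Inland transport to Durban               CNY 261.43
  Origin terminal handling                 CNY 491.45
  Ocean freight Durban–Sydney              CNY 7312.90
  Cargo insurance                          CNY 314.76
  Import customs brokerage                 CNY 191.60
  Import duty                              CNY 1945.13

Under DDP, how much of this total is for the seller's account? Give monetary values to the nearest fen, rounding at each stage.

Seller's account: CNY 118534.55

DDP: the seller bears all costs including import duty.
Seller's account: goods 108017.28 + inland to port 261.43 + origin terminal 491.45 + freight 7312.90 + insurance 314.76 + brokerage 191.60 + duty 1945.13 = 118534.55
Buyer's account: 0.00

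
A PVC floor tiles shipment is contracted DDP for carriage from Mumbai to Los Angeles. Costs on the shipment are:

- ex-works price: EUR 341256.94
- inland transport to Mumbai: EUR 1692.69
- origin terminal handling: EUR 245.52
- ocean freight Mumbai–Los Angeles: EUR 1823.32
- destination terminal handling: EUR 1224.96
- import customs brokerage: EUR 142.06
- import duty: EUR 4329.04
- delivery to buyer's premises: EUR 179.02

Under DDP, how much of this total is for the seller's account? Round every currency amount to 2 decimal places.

Seller's account: EUR 350893.55

DDP: the seller bears all costs including import duty.
Seller's account: goods 341256.94 + inland to port 1692.69 + origin terminal 245.52 + freight 1823.32 + destination terminal 1224.96 + brokerage 142.06 + duty 4329.04 + delivery 179.02 = 350893.55
Buyer's account: 0.00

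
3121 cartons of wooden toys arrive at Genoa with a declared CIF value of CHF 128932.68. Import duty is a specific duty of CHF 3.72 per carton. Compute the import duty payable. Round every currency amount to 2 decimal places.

Import duty: CHF 11610.12

Import duty = 3121 × 3.72 = 11610.12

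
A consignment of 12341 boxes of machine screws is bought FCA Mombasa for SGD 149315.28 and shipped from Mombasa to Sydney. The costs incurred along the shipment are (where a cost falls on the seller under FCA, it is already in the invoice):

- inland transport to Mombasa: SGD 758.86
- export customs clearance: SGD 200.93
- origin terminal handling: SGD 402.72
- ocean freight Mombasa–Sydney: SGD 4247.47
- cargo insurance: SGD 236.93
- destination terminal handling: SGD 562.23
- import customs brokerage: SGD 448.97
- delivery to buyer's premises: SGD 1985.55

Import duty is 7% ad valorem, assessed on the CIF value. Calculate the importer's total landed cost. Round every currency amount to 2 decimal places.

Total landed cost: SGD 167993.32

FCA: the seller delivers export-cleared goods to the carrier; the buyer bears costs from that point.
Already in the invoice (seller's account under FCA): inland to port, export clearance — exclude.
CIF value = FCA price + origin terminal + freight + insurance = 149315.28 + 402.72 + 4247.47 + 236.93 = 154202.40
Import duty = 154202.40 × 7% = 10794.17
Buyer bears: origin terminal 402.72 + freight 4247.47 + insurance 236.93 + destination terminal 562.23 + brokerage 448.97 + delivery 1985.55 + duty 10794.17 = 18678.04
Landed cost = invoice 149315.28 + 18678.04 = 167993.32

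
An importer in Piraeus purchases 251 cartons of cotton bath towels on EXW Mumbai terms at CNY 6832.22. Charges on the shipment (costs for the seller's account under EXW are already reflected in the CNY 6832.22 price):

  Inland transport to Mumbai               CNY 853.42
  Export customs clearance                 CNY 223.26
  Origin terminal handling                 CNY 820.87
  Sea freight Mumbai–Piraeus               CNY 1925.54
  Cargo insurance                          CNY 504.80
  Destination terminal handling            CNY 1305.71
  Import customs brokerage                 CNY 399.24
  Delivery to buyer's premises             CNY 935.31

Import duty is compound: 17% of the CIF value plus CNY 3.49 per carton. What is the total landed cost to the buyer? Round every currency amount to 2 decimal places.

EXW: the seller makes goods available at their premises; the buyer bears all onward costs.
CIF value = EXW price + inland to port + export clearance + origin terminal + freight + insurance = 6832.22 + 853.42 + 223.26 + 820.87 + 1925.54 + 504.80 = 11160.11
Ad valorem component: 11160.11 × 17% = 1897.22
Specific component: 251 × 3.49 = 875.99
Import duty = 1897.22 + 875.99 = 2773.21
Buyer bears: inland to port 853.42 + export clearance 223.26 + origin terminal 820.87 + freight 1925.54 + insurance 504.80 + destination terminal 1305.71 + brokerage 399.24 + delivery 935.31 + duty 2773.21 = 9741.36
Landed cost = invoice 6832.22 + 9741.36 = 16573.58

Total landed cost: CNY 16573.58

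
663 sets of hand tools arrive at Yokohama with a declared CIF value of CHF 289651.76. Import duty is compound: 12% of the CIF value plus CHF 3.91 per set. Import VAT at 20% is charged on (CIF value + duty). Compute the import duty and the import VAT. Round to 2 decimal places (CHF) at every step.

Ad valorem component: 289651.76 × 12% = 34758.21
Specific component: 663 × 3.91 = 2592.33
Import duty = 34758.21 + 2592.33 = 37350.54
VAT base = CIF + duty = 289651.76 + 37350.54 = 327002.30
Import VAT = 327002.30 × 20% = 65400.46

Import duty: CHF 37350.54; import VAT: CHF 65400.46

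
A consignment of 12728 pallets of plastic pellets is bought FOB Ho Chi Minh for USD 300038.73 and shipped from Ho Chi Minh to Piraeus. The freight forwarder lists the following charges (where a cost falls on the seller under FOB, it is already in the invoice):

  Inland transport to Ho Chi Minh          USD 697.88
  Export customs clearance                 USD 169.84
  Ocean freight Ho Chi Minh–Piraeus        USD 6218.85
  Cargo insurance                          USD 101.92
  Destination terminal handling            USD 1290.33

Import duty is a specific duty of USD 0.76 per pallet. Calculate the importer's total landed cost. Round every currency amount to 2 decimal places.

FOB: the seller bears costs until goods are on board at the origin port; the buyer bears freight, insurance and all costs thereafter.
Already in the invoice (seller's account under FOB): inland to port, export clearance — exclude.
CIF value = FOB price + freight + insurance = 300038.73 + 6218.85 + 101.92 = 306359.50
Import duty = 12728 × 0.76 = 9673.28
Buyer bears: freight 6218.85 + insurance 101.92 + destination terminal 1290.33 + duty 9673.28 = 17284.38
Landed cost = invoice 300038.73 + 17284.38 = 317323.11

Total landed cost: USD 317323.11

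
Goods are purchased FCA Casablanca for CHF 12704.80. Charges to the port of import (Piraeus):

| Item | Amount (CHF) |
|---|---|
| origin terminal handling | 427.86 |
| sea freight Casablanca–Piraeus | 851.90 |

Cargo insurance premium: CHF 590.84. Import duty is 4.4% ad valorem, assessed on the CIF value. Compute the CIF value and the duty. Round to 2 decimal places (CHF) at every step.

CIF = FCA price + pre-shipment costs + freight + insurance
CIF = 12704.80 + 427.86 + 851.90 + 590.84 = 14575.40
Import duty = 14575.40 × 4.4% = 641.32

CIF value: CHF 14575.40; import duty: CHF 641.32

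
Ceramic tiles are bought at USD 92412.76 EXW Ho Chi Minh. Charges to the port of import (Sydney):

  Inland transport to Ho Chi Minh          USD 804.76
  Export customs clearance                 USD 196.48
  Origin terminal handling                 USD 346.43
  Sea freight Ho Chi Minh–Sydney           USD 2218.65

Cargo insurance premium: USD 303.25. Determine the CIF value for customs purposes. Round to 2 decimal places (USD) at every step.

CIF = EXW price + pre-shipment costs + freight + insurance
CIF = 92412.76 + 804.76 + 196.48 + 346.43 + 2218.65 + 303.25 = 96282.33

CIF value: USD 96282.33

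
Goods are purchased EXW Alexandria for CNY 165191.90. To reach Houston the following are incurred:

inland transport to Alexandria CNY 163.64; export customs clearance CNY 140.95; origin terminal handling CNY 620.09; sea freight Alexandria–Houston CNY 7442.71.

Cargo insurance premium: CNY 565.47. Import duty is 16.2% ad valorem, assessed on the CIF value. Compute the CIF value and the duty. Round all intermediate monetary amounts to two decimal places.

CIF = EXW price + pre-shipment costs + freight + insurance
CIF = 165191.90 + 163.64 + 140.95 + 620.09 + 7442.71 + 565.47 = 174124.76
Import duty = 174124.76 × 16.2% = 28208.21

CIF value: CNY 174124.76; import duty: CNY 28208.21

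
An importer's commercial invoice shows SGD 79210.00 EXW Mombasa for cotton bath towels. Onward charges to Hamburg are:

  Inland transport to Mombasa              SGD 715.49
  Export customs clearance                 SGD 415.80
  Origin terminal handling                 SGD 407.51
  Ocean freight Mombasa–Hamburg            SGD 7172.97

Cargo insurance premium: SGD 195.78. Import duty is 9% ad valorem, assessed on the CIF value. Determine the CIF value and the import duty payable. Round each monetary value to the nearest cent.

CIF value: SGD 88117.55; import duty: SGD 7930.58

CIF = EXW price + pre-shipment costs + freight + insurance
CIF = 79210.00 + 715.49 + 415.80 + 407.51 + 7172.97 + 195.78 = 88117.55
Import duty = 88117.55 × 9% = 7930.58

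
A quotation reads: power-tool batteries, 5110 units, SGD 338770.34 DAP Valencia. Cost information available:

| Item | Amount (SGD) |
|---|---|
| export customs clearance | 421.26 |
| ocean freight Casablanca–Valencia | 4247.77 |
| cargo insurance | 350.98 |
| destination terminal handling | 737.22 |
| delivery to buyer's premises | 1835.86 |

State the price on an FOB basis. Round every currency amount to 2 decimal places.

FOB price: SGD 331598.51

Not relevant to the conversion: export clearance — on the seller under both DAP and FOB; already in the DAP price and stays in the FOB price.
From DAP to FOB, the seller no longer bears: freight, insurance, destination terminal, delivery.
FOB price = 338770.34 − 4247.77 − 350.98 − 737.22 − 1835.86 = 331598.51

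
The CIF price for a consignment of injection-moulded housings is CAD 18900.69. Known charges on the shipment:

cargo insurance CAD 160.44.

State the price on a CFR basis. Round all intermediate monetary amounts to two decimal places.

CFR price: CAD 18740.25

From CIF to CFR, the seller no longer bears: insurance.
CFR price = 18900.69 − 160.44 = 18740.25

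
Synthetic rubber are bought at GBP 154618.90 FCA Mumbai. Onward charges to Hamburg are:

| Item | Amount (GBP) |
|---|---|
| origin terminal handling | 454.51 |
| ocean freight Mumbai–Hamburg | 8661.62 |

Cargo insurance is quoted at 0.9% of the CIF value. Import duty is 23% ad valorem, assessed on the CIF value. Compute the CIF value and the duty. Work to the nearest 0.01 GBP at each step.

Let C be the CIF value. C = FCA price + pre-shipment costs + freight + 0.9% × C
C − 0.9% × C = 154618.90 + 454.51 + 8661.62
0.991 × C = 163735.03
C = 163735.03 / 0.991 = 165222.03
Insurance premium = 0.9% × 165222.03 = 1487.00
Import duty = 165222.03 × 23% = 38001.07

CIF value: GBP 165222.03; import duty: GBP 38001.07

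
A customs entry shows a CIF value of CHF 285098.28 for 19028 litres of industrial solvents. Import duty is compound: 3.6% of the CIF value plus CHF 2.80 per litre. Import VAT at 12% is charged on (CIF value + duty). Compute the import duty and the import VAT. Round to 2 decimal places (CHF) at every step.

Import duty: CHF 63541.94; import VAT: CHF 41836.83

Ad valorem component: 285098.28 × 3.6% = 10263.54
Specific component: 19028 × 2.80 = 53278.40
Import duty = 10263.54 + 53278.40 = 63541.94
VAT base = CIF + duty = 285098.28 + 63541.94 = 348640.22
Import VAT = 348640.22 × 12% = 41836.83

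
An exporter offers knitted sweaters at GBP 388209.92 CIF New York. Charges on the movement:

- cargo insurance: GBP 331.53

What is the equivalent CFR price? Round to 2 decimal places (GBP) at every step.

From CIF to CFR, the seller no longer bears: insurance.
CFR price = 388209.92 − 331.53 = 387878.39

CFR price: GBP 387878.39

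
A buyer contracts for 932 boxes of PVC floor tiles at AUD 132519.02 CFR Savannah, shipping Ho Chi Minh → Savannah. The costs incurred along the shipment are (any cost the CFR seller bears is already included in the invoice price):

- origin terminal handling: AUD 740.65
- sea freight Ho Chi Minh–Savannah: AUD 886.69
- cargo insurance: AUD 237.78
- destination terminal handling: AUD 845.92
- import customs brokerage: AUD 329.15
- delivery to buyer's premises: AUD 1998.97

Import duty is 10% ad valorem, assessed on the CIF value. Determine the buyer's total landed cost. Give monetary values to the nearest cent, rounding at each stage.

CFR: the seller pays costs through ocean freight to the destination port, but not insurance.
Already in the invoice (seller's account under CFR): origin terminal, freight — exclude.
CIF value = CFR price + insurance = 132519.02 + 237.78 = 132756.80
Import duty = 132756.80 × 10% = 13275.68
Buyer bears: insurance 237.78 + destination terminal 845.92 + brokerage 329.15 + delivery 1998.97 + duty 13275.68 = 16687.50
Landed cost = invoice 132519.02 + 16687.50 = 149206.52

Total landed cost: AUD 149206.52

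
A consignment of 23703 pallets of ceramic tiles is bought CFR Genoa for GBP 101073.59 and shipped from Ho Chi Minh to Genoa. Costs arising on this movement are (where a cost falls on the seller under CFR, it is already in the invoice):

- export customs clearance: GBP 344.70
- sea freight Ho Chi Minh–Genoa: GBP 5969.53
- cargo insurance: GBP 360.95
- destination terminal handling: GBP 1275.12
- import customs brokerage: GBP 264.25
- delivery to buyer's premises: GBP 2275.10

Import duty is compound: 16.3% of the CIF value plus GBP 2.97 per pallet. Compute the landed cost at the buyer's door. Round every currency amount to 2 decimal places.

Total landed cost: GBP 192180.75

CFR: the seller pays costs through ocean freight to the destination port, but not insurance.
Already in the invoice (seller's account under CFR): export clearance, freight — exclude.
CIF value = CFR price + insurance = 101073.59 + 360.95 = 101434.54
Ad valorem component: 101434.54 × 16.3% = 16533.83
Specific component: 23703 × 2.97 = 70397.91
Import duty = 16533.83 + 70397.91 = 86931.74
Buyer bears: insurance 360.95 + destination terminal 1275.12 + brokerage 264.25 + delivery 2275.10 + duty 86931.74 = 91107.16
Landed cost = invoice 101073.59 + 91107.16 = 192180.75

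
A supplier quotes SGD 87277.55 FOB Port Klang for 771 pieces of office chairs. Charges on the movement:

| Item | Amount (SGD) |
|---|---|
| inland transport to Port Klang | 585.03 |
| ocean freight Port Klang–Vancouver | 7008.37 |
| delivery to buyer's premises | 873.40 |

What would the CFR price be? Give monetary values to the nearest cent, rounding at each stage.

CFR price: SGD 94285.92

Not relevant to the conversion: inland to port — on the seller under both FOB and CFR; already in the FOB price and stays in the CFR price. delivery — on the buyer under both terms; not part of either seller's price.
From FOB to CFR, the seller additionally bears: freight.
CFR price = 87277.55 + 7008.37 = 94285.92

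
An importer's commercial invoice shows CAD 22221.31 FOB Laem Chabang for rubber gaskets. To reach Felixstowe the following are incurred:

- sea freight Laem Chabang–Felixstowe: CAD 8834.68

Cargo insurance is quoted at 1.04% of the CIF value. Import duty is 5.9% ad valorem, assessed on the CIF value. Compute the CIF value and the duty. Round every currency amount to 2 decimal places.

CIF value: CAD 31382.37; import duty: CAD 1851.56

Let C be the CIF value. C = FOB price + freight + 1.04% × C
C − 1.04% × C = 22221.31 + 8834.68
0.9896 × C = 31055.99
C = 31055.99 / 0.9896 = 31382.37
Insurance premium = 1.04% × 31382.37 = 326.38
Import duty = 31382.37 × 5.9% = 1851.56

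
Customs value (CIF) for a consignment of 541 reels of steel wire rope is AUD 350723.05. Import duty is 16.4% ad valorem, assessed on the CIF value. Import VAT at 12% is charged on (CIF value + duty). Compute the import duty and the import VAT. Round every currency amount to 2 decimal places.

Import duty = 350723.05 × 16.4% = 57518.58
VAT base = CIF + duty = 350723.05 + 57518.58 = 408241.63
Import VAT = 408241.63 × 12% = 48989.00

Import duty: AUD 57518.58; import VAT: AUD 48989.00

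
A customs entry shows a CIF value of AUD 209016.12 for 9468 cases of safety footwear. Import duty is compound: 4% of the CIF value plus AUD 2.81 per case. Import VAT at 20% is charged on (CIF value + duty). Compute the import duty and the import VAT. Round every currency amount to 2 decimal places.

Import duty: AUD 34965.72; import VAT: AUD 48796.37

Ad valorem component: 209016.12 × 4% = 8360.64
Specific component: 9468 × 2.81 = 26605.08
Import duty = 8360.64 + 26605.08 = 34965.72
VAT base = CIF + duty = 209016.12 + 34965.72 = 243981.84
Import VAT = 243981.84 × 20% = 48796.37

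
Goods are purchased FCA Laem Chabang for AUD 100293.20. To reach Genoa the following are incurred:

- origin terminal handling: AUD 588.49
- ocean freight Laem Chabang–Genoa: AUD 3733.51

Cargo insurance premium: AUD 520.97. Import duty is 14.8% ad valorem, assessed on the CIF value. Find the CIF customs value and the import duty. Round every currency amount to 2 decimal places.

CIF = FCA price + pre-shipment costs + freight + insurance
CIF = 100293.20 + 588.49 + 3733.51 + 520.97 = 105136.17
Import duty = 105136.17 × 14.8% = 15560.15

CIF value: AUD 105136.17; import duty: AUD 15560.15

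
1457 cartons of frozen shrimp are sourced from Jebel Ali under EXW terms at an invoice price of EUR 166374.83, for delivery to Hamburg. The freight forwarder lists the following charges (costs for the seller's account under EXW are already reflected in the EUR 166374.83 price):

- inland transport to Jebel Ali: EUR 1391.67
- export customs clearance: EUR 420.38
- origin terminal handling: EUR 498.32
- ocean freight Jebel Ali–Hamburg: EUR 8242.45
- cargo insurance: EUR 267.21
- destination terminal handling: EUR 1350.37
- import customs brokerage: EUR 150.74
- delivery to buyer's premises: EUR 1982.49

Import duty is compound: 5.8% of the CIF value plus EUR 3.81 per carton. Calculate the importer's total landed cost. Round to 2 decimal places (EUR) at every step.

EXW: the seller makes goods available at their premises; the buyer bears all onward costs.
CIF value = EXW price + inland to port + export clearance + origin terminal + freight + insurance = 166374.83 + 1391.67 + 420.38 + 498.32 + 8242.45 + 267.21 = 177194.86
Ad valorem component: 177194.86 × 5.8% = 10277.30
Specific component: 1457 × 3.81 = 5551.17
Import duty = 10277.30 + 5551.17 = 15828.47
Buyer bears: inland to port 1391.67 + export clearance 420.38 + origin terminal 498.32 + freight 8242.45 + insurance 267.21 + destination terminal 1350.37 + brokerage 150.74 + delivery 1982.49 + duty 15828.47 = 30132.10
Landed cost = invoice 166374.83 + 30132.10 = 196506.93

Total landed cost: EUR 196506.93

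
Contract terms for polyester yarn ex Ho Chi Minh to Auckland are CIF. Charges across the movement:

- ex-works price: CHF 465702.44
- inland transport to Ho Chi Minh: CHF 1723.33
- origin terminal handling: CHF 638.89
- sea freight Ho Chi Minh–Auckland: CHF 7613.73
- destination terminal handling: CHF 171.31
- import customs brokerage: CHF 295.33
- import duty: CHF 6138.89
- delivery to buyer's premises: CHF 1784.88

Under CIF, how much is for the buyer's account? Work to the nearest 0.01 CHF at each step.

Buyer's account: CHF 8390.41

CIF: the seller pays costs through ocean freight and marine insurance to the destination port.
Seller's account: goods 465702.44 + inland to port 1723.33 + origin terminal 638.89 + freight 7613.73 = 475678.39
Buyer's account: destination terminal 171.31 + brokerage 295.33 + duty 6138.89 + delivery 1784.88 = 8390.41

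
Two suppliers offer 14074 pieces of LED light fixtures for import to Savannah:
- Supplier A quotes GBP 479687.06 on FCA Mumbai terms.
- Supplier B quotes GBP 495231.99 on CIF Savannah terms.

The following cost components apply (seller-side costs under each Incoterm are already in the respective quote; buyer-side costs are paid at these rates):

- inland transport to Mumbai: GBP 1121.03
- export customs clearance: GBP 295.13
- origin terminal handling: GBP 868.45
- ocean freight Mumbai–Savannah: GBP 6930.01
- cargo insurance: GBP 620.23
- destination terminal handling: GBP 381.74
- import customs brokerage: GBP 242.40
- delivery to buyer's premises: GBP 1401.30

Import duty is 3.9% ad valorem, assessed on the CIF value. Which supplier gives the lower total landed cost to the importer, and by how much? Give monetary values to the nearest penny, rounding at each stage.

Supplier A is cheaper by GBP 7404.17

Supplier A (FCA):
CIF value = FCA price + origin terminal + freight + insurance = 479687.06 + 868.45 + 6930.01 + 620.23 = 488105.75
Import duty = 488105.75 × 3.9% = 19036.12
Buyer bears (A): 868.45 + 6930.01 + 620.23 + 381.74 + 242.40 + 1401.30 = 10444.13
Landed cost (A) = invoice 479687.06 + 10444.13 + duty 19036.12 = 509167.31
Supplier B (CIF):
The CIF price already equals the CIF value: 495231.99
Import duty = 495231.99 × 3.9% = 19314.05
Buyer bears (B): 381.74 + 242.40 + 1401.30 = 2025.44
Landed cost (B) = invoice 495231.99 + 2025.44 + duty 19314.05 = 516571.48
Difference = |509167.31 − 516571.48| = 7404.17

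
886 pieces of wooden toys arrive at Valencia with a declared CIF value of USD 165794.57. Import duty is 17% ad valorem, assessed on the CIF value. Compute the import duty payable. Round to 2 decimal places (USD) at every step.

Import duty = 165794.57 × 17% = 28185.08

Import duty: USD 28185.08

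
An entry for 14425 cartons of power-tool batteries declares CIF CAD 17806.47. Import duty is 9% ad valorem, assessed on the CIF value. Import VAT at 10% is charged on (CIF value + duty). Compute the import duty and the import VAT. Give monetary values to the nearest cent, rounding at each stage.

Import duty = 17806.47 × 9% = 1602.58
VAT base = CIF + duty = 17806.47 + 1602.58 = 19409.05
Import VAT = 19409.05 × 10% = 1940.91

Import duty: CAD 1602.58; import VAT: CAD 1940.91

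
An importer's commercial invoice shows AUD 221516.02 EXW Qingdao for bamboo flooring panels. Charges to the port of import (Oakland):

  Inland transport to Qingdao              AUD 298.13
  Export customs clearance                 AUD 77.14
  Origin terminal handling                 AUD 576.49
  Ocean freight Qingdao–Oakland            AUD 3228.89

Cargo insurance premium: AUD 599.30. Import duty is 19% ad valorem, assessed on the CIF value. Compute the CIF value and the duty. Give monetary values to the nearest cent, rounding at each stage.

CIF = EXW price + pre-shipment costs + freight + insurance
CIF = 221516.02 + 298.13 + 77.14 + 576.49 + 3228.89 + 599.30 = 226295.97
Import duty = 226295.97 × 19% = 42996.23

CIF value: AUD 226295.97; import duty: AUD 42996.23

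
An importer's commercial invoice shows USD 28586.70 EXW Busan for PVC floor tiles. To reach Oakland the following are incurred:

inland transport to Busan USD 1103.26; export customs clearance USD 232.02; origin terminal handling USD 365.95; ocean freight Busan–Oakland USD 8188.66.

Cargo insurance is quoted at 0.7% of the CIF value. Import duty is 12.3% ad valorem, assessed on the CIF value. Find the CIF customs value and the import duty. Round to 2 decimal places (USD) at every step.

CIF value: USD 38747.82; import duty: USD 4765.98

Let C be the CIF value. C = EXW price + pre-shipment costs + freight + 0.7% × C
C − 0.7% × C = 28586.70 + 1103.26 + 232.02 + 365.95 + 8188.66
0.993 × C = 38476.59
C = 38476.59 / 0.993 = 38747.82
Insurance premium = 0.7% × 38747.82 = 271.23
Import duty = 38747.82 × 12.3% = 4765.98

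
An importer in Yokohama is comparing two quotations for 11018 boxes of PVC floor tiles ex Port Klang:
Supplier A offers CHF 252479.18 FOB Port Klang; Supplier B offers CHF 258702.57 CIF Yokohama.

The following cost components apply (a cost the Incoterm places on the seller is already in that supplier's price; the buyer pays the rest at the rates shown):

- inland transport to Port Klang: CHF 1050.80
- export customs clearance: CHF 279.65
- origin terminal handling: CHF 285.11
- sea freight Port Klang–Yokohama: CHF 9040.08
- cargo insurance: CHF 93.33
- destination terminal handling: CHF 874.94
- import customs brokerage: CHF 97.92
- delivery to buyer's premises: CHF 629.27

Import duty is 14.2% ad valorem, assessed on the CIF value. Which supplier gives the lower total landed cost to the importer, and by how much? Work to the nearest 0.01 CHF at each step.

Supplier B is cheaper by CHF 3323.25

Supplier A (FOB):
CIF value = FOB price + freight + insurance = 252479.18 + 9040.08 + 93.33 = 261612.59
Import duty = 261612.59 × 14.2% = 37148.99
Buyer bears (A): 9040.08 + 93.33 + 874.94 + 97.92 + 629.27 = 10735.54
Landed cost (A) = invoice 252479.18 + 10735.54 + duty 37148.99 = 300363.71
Supplier B (CIF):
The CIF price already equals the CIF value: 258702.57
Import duty = 258702.57 × 14.2% = 36735.76
Buyer bears (B): 874.94 + 97.92 + 629.27 = 1602.13
Landed cost (B) = invoice 258702.57 + 1602.13 + duty 36735.76 = 297040.46
Difference = |300363.71 − 297040.46| = 3323.25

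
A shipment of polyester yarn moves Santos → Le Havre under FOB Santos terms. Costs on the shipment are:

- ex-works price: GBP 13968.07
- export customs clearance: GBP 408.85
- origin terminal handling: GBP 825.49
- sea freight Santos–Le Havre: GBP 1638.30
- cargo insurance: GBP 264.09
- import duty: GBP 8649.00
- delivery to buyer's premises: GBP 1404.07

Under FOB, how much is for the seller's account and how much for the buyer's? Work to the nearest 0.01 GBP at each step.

FOB: the seller bears costs until goods are on board at the origin port; the buyer bears freight, insurance and all costs thereafter.
Seller's account: goods 13968.07 + export clearance 408.85 + origin terminal 825.49 = 15202.41
Buyer's account: freight 1638.30 + insurance 264.09 + duty 8649.00 + delivery 1404.07 = 11955.46

Seller: GBP 15202.41; buyer: GBP 11955.46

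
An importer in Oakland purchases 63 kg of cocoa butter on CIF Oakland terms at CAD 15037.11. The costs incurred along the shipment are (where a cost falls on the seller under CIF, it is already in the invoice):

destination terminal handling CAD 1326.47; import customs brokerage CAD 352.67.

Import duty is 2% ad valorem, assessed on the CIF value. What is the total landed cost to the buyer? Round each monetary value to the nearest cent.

Total landed cost: CAD 17016.99

CIF: the seller pays costs through ocean freight and marine insurance to the destination port.
The CIF price already equals the CIF value: 15037.11
Import duty = 15037.11 × 2% = 300.74
Buyer bears: destination terminal 1326.47 + brokerage 352.67 + duty 300.74 = 1979.88
Landed cost = invoice 15037.11 + 1979.88 = 17016.99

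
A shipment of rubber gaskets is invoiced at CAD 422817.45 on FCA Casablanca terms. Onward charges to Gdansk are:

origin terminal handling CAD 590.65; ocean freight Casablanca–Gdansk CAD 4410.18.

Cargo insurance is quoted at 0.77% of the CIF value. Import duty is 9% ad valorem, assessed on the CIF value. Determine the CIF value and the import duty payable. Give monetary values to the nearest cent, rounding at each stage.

CIF value: CAD 431138.04; import duty: CAD 38802.42

Let C be the CIF value. C = FCA price + pre-shipment costs + freight + 0.77% × C
C − 0.77% × C = 422817.45 + 590.65 + 4410.18
0.9923 × C = 427818.28
C = 427818.28 / 0.9923 = 431138.04
Insurance premium = 0.77% × 431138.04 = 3319.76
Import duty = 431138.04 × 9% = 38802.42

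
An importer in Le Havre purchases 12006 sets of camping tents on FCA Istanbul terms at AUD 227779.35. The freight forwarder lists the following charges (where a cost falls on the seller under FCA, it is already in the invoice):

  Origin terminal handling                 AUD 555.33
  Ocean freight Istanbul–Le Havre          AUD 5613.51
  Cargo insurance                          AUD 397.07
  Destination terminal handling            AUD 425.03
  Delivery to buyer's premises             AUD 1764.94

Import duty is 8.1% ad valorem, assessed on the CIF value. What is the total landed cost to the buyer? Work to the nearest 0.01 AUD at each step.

Total landed cost: AUD 255517.20

FCA: the seller delivers export-cleared goods to the carrier; the buyer bears costs from that point.
CIF value = FCA price + origin terminal + freight + insurance = 227779.35 + 555.33 + 5613.51 + 397.07 = 234345.26
Import duty = 234345.26 × 8.1% = 18981.97
Buyer bears: origin terminal 555.33 + freight 5613.51 + insurance 397.07 + destination terminal 425.03 + delivery 1764.94 + duty 18981.97 = 27737.85
Landed cost = invoice 227779.35 + 27737.85 = 255517.20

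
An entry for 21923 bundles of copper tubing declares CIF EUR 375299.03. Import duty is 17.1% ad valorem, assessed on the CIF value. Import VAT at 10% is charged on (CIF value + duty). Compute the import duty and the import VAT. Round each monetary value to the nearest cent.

Import duty: EUR 64176.13; import VAT: EUR 43947.52

Import duty = 375299.03 × 17.1% = 64176.13
VAT base = CIF + duty = 375299.03 + 64176.13 = 439475.16
Import VAT = 439475.16 × 10% = 43947.52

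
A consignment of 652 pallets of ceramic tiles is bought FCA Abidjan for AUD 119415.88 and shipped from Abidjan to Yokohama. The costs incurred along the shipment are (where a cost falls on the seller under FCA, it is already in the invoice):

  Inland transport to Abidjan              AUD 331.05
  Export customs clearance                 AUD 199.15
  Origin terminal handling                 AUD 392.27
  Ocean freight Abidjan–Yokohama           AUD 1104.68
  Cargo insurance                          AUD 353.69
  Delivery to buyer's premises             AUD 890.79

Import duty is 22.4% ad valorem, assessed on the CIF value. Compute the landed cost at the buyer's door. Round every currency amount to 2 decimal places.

FCA: the seller delivers export-cleared goods to the carrier; the buyer bears costs from that point.
Already in the invoice (seller's account under FCA): inland to port, export clearance — exclude.
CIF value = FCA price + origin terminal + freight + insurance = 119415.88 + 392.27 + 1104.68 + 353.69 = 121266.52
Import duty = 121266.52 × 22.4% = 27163.70
Buyer bears: origin terminal 392.27 + freight 1104.68 + insurance 353.69 + delivery 890.79 + duty 27163.70 = 29905.13
Landed cost = invoice 119415.88 + 29905.13 = 149321.01

Total landed cost: AUD 149321.01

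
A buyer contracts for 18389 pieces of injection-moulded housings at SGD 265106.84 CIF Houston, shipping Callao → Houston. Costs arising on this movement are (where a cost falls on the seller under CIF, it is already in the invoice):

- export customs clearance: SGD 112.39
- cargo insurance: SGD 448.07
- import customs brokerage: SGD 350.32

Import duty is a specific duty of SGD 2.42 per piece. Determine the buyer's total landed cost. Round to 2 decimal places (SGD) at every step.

CIF: the seller pays costs through ocean freight and marine insurance to the destination port.
Already in the invoice (seller's account under CIF): export clearance, insurance — exclude.
The CIF price already equals the CIF value: 265106.84
Import duty = 18389 × 2.42 = 44501.38
Buyer bears: brokerage 350.32 + duty 44501.38 = 44851.70
Landed cost = invoice 265106.84 + 44851.70 = 309958.54

Total landed cost: SGD 309958.54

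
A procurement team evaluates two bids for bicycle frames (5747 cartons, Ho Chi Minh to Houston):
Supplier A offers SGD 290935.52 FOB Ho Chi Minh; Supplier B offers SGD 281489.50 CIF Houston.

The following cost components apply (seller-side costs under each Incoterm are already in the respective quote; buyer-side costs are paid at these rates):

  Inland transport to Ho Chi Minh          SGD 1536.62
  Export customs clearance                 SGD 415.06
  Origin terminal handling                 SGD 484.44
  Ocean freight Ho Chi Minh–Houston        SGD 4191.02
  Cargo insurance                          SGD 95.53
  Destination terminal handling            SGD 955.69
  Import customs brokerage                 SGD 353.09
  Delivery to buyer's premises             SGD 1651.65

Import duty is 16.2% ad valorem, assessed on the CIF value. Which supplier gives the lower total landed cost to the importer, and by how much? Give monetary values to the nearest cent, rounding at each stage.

Supplier B is cheaper by SGD 15957.25

Supplier A (FOB):
CIF value = FOB price + freight + insurance = 290935.52 + 4191.02 + 95.53 = 295222.07
Import duty = 295222.07 × 16.2% = 47825.98
Buyer bears (A): 4191.02 + 95.53 + 955.69 + 353.09 + 1651.65 = 7246.98
Landed cost (A) = invoice 290935.52 + 7246.98 + duty 47825.98 = 346008.48
Supplier B (CIF):
The CIF price already equals the CIF value: 281489.50
Import duty = 281489.50 × 16.2% = 45601.30
Buyer bears (B): 955.69 + 353.09 + 1651.65 = 2960.43
Landed cost (B) = invoice 281489.50 + 2960.43 + duty 45601.30 = 330051.23
Difference = |346008.48 − 330051.23| = 15957.25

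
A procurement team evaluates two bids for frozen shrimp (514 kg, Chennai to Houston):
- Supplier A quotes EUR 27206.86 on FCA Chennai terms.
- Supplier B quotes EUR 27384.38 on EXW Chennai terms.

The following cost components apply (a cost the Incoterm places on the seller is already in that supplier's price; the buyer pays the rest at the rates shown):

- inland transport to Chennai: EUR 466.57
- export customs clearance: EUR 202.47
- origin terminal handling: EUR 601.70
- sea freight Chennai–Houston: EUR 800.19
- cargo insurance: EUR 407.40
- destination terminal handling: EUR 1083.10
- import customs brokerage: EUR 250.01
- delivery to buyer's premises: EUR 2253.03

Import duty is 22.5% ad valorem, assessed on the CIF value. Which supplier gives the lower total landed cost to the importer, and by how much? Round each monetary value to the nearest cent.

Supplier A is cheaper by EUR 1037.04

Supplier A (FCA):
CIF value = FCA price + origin terminal + freight + insurance = 27206.86 + 601.70 + 800.19 + 407.40 = 29016.15
Import duty = 29016.15 × 22.5% = 6528.63
Buyer bears (A): 601.70 + 800.19 + 407.40 + 1083.10 + 250.01 + 2253.03 = 5395.43
Landed cost (A) = invoice 27206.86 + 5395.43 + duty 6528.63 = 39130.92
Supplier B (EXW):
CIF value = EXW price + inland to port + export clearance + origin terminal + freight + insurance = 27384.38 + 466.57 + 202.47 + 601.70 + 800.19 + 407.40 = 29862.71
Import duty = 29862.71 × 22.5% = 6719.11
Buyer bears (B): 466.57 + 202.47 + 601.70 + 800.19 + 407.40 + 1083.10 + 250.01 + 2253.03 = 6064.47
Landed cost (B) = invoice 27384.38 + 6064.47 + duty 6719.11 = 40167.96
Difference = |39130.92 − 40167.96| = 1037.04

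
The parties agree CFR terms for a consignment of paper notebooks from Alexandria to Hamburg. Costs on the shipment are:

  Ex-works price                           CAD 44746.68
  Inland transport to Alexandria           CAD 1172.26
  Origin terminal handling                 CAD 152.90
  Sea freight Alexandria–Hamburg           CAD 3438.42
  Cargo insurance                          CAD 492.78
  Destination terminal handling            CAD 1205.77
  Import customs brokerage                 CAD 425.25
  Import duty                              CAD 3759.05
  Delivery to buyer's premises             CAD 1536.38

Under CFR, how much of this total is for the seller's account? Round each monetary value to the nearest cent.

CFR: the seller pays costs through ocean freight to the destination port, but not insurance.
Seller's account: goods 44746.68 + inland to port 1172.26 + origin terminal 152.90 + freight 3438.42 = 49510.26
Buyer's account: insurance 492.78 + destination terminal 1205.77 + brokerage 425.25 + duty 3759.05 + delivery 1536.38 = 7419.23

Seller's account: CAD 49510.26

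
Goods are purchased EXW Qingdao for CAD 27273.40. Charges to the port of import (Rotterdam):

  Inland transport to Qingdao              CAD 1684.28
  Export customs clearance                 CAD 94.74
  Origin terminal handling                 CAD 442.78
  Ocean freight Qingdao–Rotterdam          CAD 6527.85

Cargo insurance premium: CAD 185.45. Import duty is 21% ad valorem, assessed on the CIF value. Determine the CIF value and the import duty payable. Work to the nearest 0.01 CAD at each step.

CIF value: CAD 36208.50; import duty: CAD 7603.79

CIF = EXW price + pre-shipment costs + freight + insurance
CIF = 27273.40 + 1684.28 + 94.74 + 442.78 + 6527.85 + 185.45 = 36208.50
Import duty = 36208.50 × 21% = 7603.79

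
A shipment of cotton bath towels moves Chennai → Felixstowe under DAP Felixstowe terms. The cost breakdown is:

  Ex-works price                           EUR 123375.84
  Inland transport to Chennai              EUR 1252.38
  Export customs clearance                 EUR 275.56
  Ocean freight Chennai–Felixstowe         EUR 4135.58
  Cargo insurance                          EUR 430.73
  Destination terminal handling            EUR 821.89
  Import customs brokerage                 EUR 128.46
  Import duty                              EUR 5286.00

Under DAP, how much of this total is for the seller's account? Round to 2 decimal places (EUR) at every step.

Seller's account: EUR 130291.98

DAP: the seller bears all costs to the named destination except import duty and clearance.
Seller's account: goods 123375.84 + inland to port 1252.38 + export clearance 275.56 + freight 4135.58 + insurance 430.73 + destination terminal 821.89 = 130291.98
Buyer's account: brokerage 128.46 + duty 5286.00 = 5414.46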